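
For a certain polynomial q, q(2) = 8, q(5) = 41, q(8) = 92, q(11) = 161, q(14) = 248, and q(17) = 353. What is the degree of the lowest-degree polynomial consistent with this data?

2

Forward differences of the values at s = 2, 5, 8, 11, 14, 17:
  q  : 8  41  92  161  248  353
  Δ  : 33  51  69  87  105
  Δ^2: 18  18  18  18
  Δ^3: 0  0  0
  Δ^4: 0  0
  Δ^5: 0
The second differences are constant (18) and nonzero, while all higher differences vanish, so the minimal degree is 2.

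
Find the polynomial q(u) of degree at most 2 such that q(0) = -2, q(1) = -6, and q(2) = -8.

q(u) = u^2 - 5u - 2

Write q(u) = au^2 + bu + c. Substituting each data point gives a linear system:
  c = -2
  a + b + c = -6
  4a + 2b + c = -8
Solving the system yields a = 1, b = -5, c = -2.
So q(u) = u^2 - 5u - 2.
Check: q(0) = -2. ✓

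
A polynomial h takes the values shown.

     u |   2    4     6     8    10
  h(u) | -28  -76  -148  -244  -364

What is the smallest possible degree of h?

Forward differences of the values at u = 2, 4, 6, 8, 10:
  h  : -28  -76  -148  -244  -364
  Δ  : -48  -72  -96  -120
  Δ^2: -24  -24  -24
  Δ^3: 0  0
  Δ^4: 0
The second differences are constant (-24) and nonzero, while all higher differences vanish, so the minimal degree is 2.

2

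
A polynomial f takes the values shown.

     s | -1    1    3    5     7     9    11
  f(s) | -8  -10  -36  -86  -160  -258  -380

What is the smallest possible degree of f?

Forward differences of the values at s = -1, 1, 3, 5, 7, 9, 11:
  f  : -8  -10  -36  -86  -160  -258  -380
  Δ  : -2  -26  -50  -74  -98  -122
  Δ^2: -24  -24  -24  -24  -24
  Δ^3: 0  0  0  0
  Δ^4: 0  0  0
  Δ^5: 0  0
  Δ^6: 0
The second differences are constant (-24) and nonzero, while all higher differences vanish, so the minimal degree is 2.

2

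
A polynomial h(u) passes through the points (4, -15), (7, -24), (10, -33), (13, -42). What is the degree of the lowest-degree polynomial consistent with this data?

Forward differences of the values at u = 4, 7, 10, 13:
  h  : -15  -24  -33  -42
  Δ  : -9  -9  -9
  Δ^2: 0  0
  Δ^3: 0
The first differences are constant (-9) and nonzero, while all higher differences vanish, so the minimal degree is 1.

1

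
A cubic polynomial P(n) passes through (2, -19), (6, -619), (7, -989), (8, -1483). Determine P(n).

Using the Lagrange interpolation formula with nodes 2, 6, 7, 8:
  L_0(n) = (n - 6)(n - 7)(n - 8) / -120
  L_1(n) = (n - 2)(n - 7)(n - 8) / 8
  L_2(n) = (n - 2)(n - 6)(n - 8) / -5
  L_3(n) = (n - 2)(n - 6)(n - 7) / 12
Then P(n) = -19·L_0(n) - 619·L_1(n) - 989·L_2(n) - 1483·L_3(n).
Expanding and collecting terms gives P(n) = -3n^3 + n^2 - 2n + 5.
Check: P(7) = -989. ✓

P(n) = -3n^3 + n^2 - 2n + 5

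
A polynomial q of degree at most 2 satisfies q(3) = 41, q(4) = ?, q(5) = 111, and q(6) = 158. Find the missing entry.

On equispaced nodes a degree-2 polynomial has vanishing third forward difference, so
  - q(3) + 3·q(4) - 3·q(5) + q(6) = 0.
Substituting the known values and solving for q(4):
  3·q(4) = 216
  q(4) = 72.

72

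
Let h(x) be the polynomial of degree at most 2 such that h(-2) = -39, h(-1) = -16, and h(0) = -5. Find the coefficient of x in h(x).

5

Write h(x) = ax^2 + bx + c. Substituting each data point gives a linear system:
  4a - 2b + c = -39
  a - b + c = -16
  c = -5
Solving the system yields a = -6, b = 5, c = -5.
So h(x) = -6x² + 5x - 5.
The coefficient of x is 5.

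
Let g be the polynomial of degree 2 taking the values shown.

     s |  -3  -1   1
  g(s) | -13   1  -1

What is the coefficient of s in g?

Write g(s) = as^2 + bs + c. Substituting each data point gives a linear system:
  9a - 3b + c = -13
  a - b + c = 1
  a + b + c = -1
Solving the system yields a = -2, b = -1, c = 2.
So g(s) = -2s^2 - s + 2.
The coefficient of s is -1.

-1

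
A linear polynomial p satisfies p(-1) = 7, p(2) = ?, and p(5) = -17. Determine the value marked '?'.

-5

On equispaced nodes a degree-1 polynomial has vanishing second forward difference, so
  p(-1) - 2·p(2) + p(5) = 0.
Substituting the known values and solving for p(2):
  -2·p(2) = 10
  p(2) = -5.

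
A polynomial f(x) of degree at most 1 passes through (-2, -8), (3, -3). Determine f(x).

Using the Lagrange interpolation formula with nodes -2, 3:
  L_0(x) = (x - 3) / -5
  L_1(x) = (x + 2) / 5
Then f(x) = -8·L_0(x) - 3·L_1(x).
Expanding and collecting terms gives f(x) = x - 6.
Check: f(3) = -3. ✓

f(x) = x - 6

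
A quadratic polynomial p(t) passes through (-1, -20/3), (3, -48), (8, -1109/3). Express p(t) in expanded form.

p(t) = -6t^2 + (5/3)t + 1

Write p(t) = at^2 + bt + c. Substituting each data point gives a linear system:
  a - b + c = -20/3
  9a + 3b + c = -48
  64a + 8b + c = -1109/3
Solving the system yields a = -6, b = 5/3, c = 1.
So p(t) = -6t^2 + (5/3)t + 1.
Check: p(8) = -1109/3. ✓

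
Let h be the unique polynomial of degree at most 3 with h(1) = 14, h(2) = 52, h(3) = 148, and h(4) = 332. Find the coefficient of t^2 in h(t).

-1

Write h(t) = at^3 + bt^2 + ct + d. Substituting each data point gives a linear system:
  a + b + c + d = 14
  8a + 4b + 2c + d = 52
  27a + 9b + 3c + d = 148
  64a + 16b + 4c + d = 332
Solving the system yields a = 5, b = -1, c = 6, d = 4.
So h(t) = 5t³ - t² + 6t + 4.
The coefficient of t^2 is -1.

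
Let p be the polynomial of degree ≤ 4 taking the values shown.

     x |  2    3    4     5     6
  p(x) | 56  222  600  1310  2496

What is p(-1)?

Using the Lagrange interpolation formula with nodes 2, 3, 4, 5, 6:
  L_0(x) = (x - 3)(x - 4)(x - 5)(x - 6) / 24
  L_1(x) = (x - 2)(x - 4)(x - 5)(x - 6) / -6
  L_2(x) = (x - 2)(x - 3)(x - 5)(x - 6) / 4
  L_3(x) = (x - 2)(x - 3)(x - 4)(x - 6) / -6
  L_4(x) = (x - 2)(x - 3)(x - 4)(x - 5) / 24
Then p(x) = 56·L_0(x) + 222·L_1(x) + 600·L_2(x) + 1310·L_3(x) + 2496·L_4(x).
Expanding and collecting terms gives p(x) = x^4 + 6x^3 - 3x^2 + 2x.
Evaluating at x = -1: p(-1) = -10.

-10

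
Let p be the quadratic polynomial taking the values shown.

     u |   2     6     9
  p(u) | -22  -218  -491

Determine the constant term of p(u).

4

Write p(u) = au^2 + bu + c. Substituting each data point gives a linear system:
  4a + 2b + c = -22
  36a + 6b + c = -218
  81a + 9b + c = -491
Solving the system yields a = -6, b = -1, c = 4.
So p(u) = -6u^2 - u + 4.
The constant term is 4.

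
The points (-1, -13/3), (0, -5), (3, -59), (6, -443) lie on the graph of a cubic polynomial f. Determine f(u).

Write f(u) = au^3 + bu^2 + cu + d. Substituting each data point gives a linear system:
  -a + b - c + d = -13/3
  d = -5
  27a + 9b + 3c + d = -59
  216a + 36b + 6c + d = -443
Solving the system yields a = -2, b = -1/3, c = 1, d = -5.
So f(u) = -2u^3 - (1/3)u^2 + u - 5.
Check: f(3) = -59. ✓

f(u) = -2u^3 - (1/3)u^2 + u - 5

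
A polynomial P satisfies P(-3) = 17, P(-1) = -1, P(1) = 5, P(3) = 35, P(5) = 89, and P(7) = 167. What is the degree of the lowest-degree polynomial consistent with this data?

2

Forward differences of the values at t = -3, -1, 1, 3, 5, 7:
  P  : 17  -1  5  35  89  167
  Δ  : -18  6  30  54  78
  Δ^2: 24  24  24  24
  Δ^3: 0  0  0
  Δ^4: 0  0
  Δ^5: 0
The second differences are constant (24) and nonzero, while all higher differences vanish, so the minimal degree is 2.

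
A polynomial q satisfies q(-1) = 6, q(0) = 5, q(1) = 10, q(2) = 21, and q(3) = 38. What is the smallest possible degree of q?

Forward differences of the values at n = -1, 0, 1, 2, 3:
  q  : 6  5  10  21  38
  Δ  : -1  5  11  17
  Δ^2: 6  6  6
  Δ^3: 0  0
  Δ^4: 0
The second differences are constant (6) and nonzero, while all higher differences vanish, so the minimal degree is 2.

2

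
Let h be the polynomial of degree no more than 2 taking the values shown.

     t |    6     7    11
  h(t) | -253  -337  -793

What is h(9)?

-541

Write h(t) = at^2 + bt + c. Substituting each data point gives a linear system:
  36a + 6b + c = -253
  49a + 7b + c = -337
  121a + 11b + c = -793
Solving the system yields a = -6, b = -6, c = -1.
So h(t) = -6t^2 - 6t - 1.
Then h(9) = -541.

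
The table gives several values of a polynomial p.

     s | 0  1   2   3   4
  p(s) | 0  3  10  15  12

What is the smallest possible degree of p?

Forward differences of the values at s = 0, 1, 2, 3, 4:
  p  : 0  3  10  15  12
  Δ  : 3  7  5  -3
  Δ^2: 4  -2  -8
  Δ^3: -6  -6
  Δ^4: 0
The third differences are constant (-6) and nonzero, while all higher differences vanish, so the minimal degree is 3.

3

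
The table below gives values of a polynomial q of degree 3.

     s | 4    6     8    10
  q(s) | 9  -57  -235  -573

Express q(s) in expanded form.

q(s) = -s^3 + 4s^2 + 3s - 3

Using the Lagrange interpolation formula with nodes 4, 6, 8, 10:
  L_0(s) = (s - 6)(s - 8)(s - 10) / -48
  L_1(s) = (s - 4)(s - 8)(s - 10) / 16
  L_2(s) = (s - 4)(s - 6)(s - 10) / -16
  L_3(s) = (s - 4)(s - 6)(s - 8) / 48
Then q(s) = 9·L_0(s) - 57·L_1(s) - 235·L_2(s) - 573·L_3(s).
Expanding and collecting terms gives q(s) = -s³ + 4s² + 3s - 3.
Check: q(4) = 9. ✓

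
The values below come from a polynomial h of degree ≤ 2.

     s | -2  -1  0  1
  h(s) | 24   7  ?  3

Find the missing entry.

The 3 known points determine the degree-2 polynomial uniquely.
Write h(s) = as^2 + bs + c. Substituting each data point gives a linear system:
  4a - 2b + c = 24
  a - b + c = 7
  a + b + c = 3
Solving the system yields a = 5, b = -2, c = 0.
So h(s) = 5s^2 - 2s.
Then h(0) = 0.

0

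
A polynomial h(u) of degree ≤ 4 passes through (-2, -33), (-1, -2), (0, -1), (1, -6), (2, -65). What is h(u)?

Write h(u) = au^4 + bu^3 + cu^2 + du + e. Substituting each data point gives a linear system:
  16a - 8b + 4c - 2d + e = -33
  a - b + c - d + e = -2
  e = -1
  a + b + c + d + e = -6
  16a + 8b + 4c + 2d + e = -65
Solving the system yields a = -3, b = -2, c = 0, d = 0, e = -1.
So h(u) = -3u⁴ - 2u³ - 1.
Check: h(2) = -65. ✓

h(u) = -3u^4 - 2u^3 - 1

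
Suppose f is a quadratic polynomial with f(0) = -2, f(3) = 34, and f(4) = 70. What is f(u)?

Using the Lagrange interpolation formula with nodes 0, 3, 4:
  L_0(u) = (u - 3)(u - 4) / 12
  L_1(u) = u(u - 4) / -3
  L_2(u) = u(u - 3) / 4
Then f(u) = -2·L_0(u) + 34·L_1(u) + 70·L_2(u).
Expanding and collecting terms gives f(u) = 6u² - 6u - 2.
Check: f(0) = -2. ✓

f(u) = 6u^2 - 6u - 2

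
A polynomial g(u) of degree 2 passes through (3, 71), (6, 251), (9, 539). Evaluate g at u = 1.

11

Write g(u) = au^2 + bu + c. Substituting each data point gives a linear system:
  9a + 3b + c = 71
  36a + 6b + c = 251
  81a + 9b + c = 539
Solving the system yields a = 6, b = 6, c = -1.
So g(u) = 6u^2 + 6u - 1.
Then g(1) = 11.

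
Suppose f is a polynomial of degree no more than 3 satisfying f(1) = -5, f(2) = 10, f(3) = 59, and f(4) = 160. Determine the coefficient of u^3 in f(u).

Write f(u) = au^3 + bu^2 + cu + d. Substituting each data point gives a linear system:
  a + b + c + d = -5
  8a + 4b + 2c + d = 10
  27a + 9b + 3c + d = 59
  64a + 16b + 4c + d = 160
Solving the system yields a = 3, b = -1, c = -3, d = -4.
So f(u) = 3u^3 - u^2 - 3u - 4.
The leading coefficient is 3.

3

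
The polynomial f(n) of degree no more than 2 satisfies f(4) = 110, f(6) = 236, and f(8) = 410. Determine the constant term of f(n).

2

Write f(n) = an^2 + bn + c. Substituting each data point gives a linear system:
  16a + 4b + c = 110
  36a + 6b + c = 236
  64a + 8b + c = 410
Solving the system yields a = 6, b = 3, c = 2.
So f(n) = 6n² + 3n + 2.
The constant term is 2.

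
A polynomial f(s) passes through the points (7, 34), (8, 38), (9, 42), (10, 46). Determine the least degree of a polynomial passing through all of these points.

Divided differences on the nodes 7, 8, 9, 10:
  order 0: 34  38  42  46
  order 1: 4  4  4
  order 2: 0  0
  order 3: 0
The order-1 divided differences are all 4 (nonzero) and every higher order vanishes, so the data lies on a polynomial of degree exactly 1.

1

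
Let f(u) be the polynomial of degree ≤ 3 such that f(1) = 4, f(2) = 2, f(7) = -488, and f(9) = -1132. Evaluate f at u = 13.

Using the Lagrange interpolation formula with nodes 1, 2, 7, 9:
  L_0(u) = (u - 2)(u - 7)(u - 9) / -48
  L_1(u) = (u - 1)(u - 7)(u - 9) / 35
  L_2(u) = (u - 1)(u - 2)(u - 9) / -60
  L_3(u) = (u - 1)(u - 2)(u - 7) / 112
Then f(u) = 4·L_0(u) + 2·L_1(u) - 488·L_2(u) - 1132·L_3(u).
Expanding and collecting terms gives f(u) = -2u^3 + 4u^2 + 2.
Evaluating at u = 13: f(13) = -3716.

-3716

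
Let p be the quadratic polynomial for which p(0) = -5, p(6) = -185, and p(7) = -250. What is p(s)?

Using the Lagrange interpolation formula with nodes 0, 6, 7:
  L_0(s) = (s - 6)(s - 7) / 42
  L_1(s) = s(s - 7) / -6
  L_2(s) = s(s - 6) / 7
Then p(s) = -5·L_0(s) - 185·L_1(s) - 250·L_2(s).
Expanding and collecting terms gives p(s) = -5s^2 - 5.
Check: p(7) = -250. ✓

p(s) = -5s^2 - 5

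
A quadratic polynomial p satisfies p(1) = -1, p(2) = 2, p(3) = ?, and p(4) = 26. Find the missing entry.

11

On equispaced nodes a degree-2 polynomial has vanishing third forward difference, so
  - p(1) + 3·p(2) - 3·p(3) + p(4) = 0.
Substituting the known values and solving for p(3):
  -3·p(3) = -33
  p(3) = 11.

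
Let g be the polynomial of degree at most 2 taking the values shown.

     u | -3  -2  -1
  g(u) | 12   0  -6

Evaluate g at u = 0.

-6

Forward differences of the values at u = -3, -2, -1:
  g  : 12  0  -6
  Δ  : -12  -6
  Δ^2: 6
The second differences are constant, confirming degree 2.
Interpolating (Newton forward form) and evaluating at u = 0 gives g(0) = -6.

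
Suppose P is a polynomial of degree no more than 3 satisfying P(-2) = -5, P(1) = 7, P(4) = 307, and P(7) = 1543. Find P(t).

P(t) = 4t^3 + 4t^2 - 4t + 3

Write P(t) = at^3 + bt^2 + ct + d. Substituting each data point gives a linear system:
  -8a + 4b - 2c + d = -5
  a + b + c + d = 7
  64a + 16b + 4c + d = 307
  343a + 49b + 7c + d = 1543
Solving the system yields a = 4, b = 4, c = -4, d = 3.
So P(t) = 4t³ + 4t² - 4t + 3.
Check: P(-2) = -5. ✓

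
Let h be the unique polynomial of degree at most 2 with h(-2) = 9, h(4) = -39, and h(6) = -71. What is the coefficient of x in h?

-6

Write h(x) = ax^2 + bx + c. Substituting each data point gives a linear system:
  4a - 2b + c = 9
  16a + 4b + c = -39
  36a + 6b + c = -71
Solving the system yields a = -1, b = -6, c = 1.
So h(x) = -x^2 - 6x + 1.
The coefficient of x is -6.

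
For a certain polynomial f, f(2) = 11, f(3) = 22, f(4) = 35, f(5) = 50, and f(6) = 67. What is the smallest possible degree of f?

2

Forward differences of the values at u = 2, 3, 4, 5, 6:
  f  : 11  22  35  50  67
  Δ  : 11  13  15  17
  Δ^2: 2  2  2
  Δ^3: 0  0
  Δ^4: 0
The second differences are constant (2) and nonzero, while all higher differences vanish, so the minimal degree is 2.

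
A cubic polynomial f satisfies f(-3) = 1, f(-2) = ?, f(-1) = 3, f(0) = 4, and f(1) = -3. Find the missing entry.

On equispaced nodes a degree-3 polynomial has vanishing fourth forward difference, so
  f(-3) - 4·f(-2) + 6·f(-1) - 4·f(0) + f(1) = 0.
Substituting the known values and solving for f(-2):
  -4·f(-2) = 0
  f(-2) = 0.

0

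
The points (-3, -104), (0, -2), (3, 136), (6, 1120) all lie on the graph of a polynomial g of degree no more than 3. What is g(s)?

g(s) = 5s^3 + 2s^2 - 5s - 2

Write g(s) = as^3 + bs^2 + cs + d. Substituting each data point gives a linear system:
  -27a + 9b - 3c + d = -104
  d = -2
  27a + 9b + 3c + d = 136
  216a + 36b + 6c + d = 1120
Solving the system yields a = 5, b = 2, c = -5, d = -2.
So g(s) = 5s^3 + 2s^2 - 5s - 2.
Check: g(3) = 136. ✓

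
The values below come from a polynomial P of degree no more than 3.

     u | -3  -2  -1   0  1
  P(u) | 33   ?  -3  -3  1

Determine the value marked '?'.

7

The 4 known points determine the degree-3 polynomial uniquely.
Write P(u) = au^3 + bu^2 + cu + d. Substituting each data point gives a linear system:
  -27a + 9b - 3c + d = 33
  -a + b - c + d = -3
  d = -3
  a + b + c + d = 1
Solving the system yields a = -1, b = 2, c = 3, d = -3.
So P(u) = -u^3 + 2u^2 + 3u - 3.
Then P(-2) = 7.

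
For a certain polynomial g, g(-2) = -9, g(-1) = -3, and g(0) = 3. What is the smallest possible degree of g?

1

Forward differences of the values at u = -2, -1, 0:
  g  : -9  -3  3
  Δ  : 6  6
  Δ^2: 0
The first differences are constant (6) and nonzero, while all higher differences vanish, so the minimal degree is 1.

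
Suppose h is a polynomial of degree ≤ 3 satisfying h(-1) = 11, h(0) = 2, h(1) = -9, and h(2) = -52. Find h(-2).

48

Write h(s) = as^3 + bs^2 + cs + d. Substituting each data point gives a linear system:
  -a + b - c + d = 11
  d = 2
  a + b + c + d = -9
  8a + 4b + 2c + d = -52
Solving the system yields a = -5, b = -1, c = -5, d = 2.
So h(s) = -5s^3 - s^2 - 5s + 2.
Then h(-2) = 48.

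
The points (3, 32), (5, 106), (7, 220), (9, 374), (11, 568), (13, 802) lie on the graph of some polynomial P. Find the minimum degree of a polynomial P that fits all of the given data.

Forward differences of the values at u = 3, 5, 7, 9, 11, 13:
  P  : 32  106  220  374  568  802
  Δ  : 74  114  154  194  234
  Δ^2: 40  40  40  40
  Δ^3: 0  0  0
  Δ^4: 0  0
  Δ^5: 0
The second differences are constant (40) and nonzero, while all higher differences vanish, so the minimal degree is 2.

2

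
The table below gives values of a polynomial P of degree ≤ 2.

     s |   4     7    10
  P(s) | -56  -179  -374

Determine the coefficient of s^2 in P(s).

Write P(s) = as^2 + bs + c. Substituting each data point gives a linear system:
  16a + 4b + c = -56
  49a + 7b + c = -179
  100a + 10b + c = -374
Solving the system yields a = -4, b = 3, c = -4.
So P(s) = -4s^2 + 3s - 4.
The leading coefficient is -4.

-4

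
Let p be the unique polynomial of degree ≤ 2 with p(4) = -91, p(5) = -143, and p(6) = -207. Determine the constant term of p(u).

-3

Write p(u) = au^2 + bu + c. Substituting each data point gives a linear system:
  16a + 4b + c = -91
  25a + 5b + c = -143
  36a + 6b + c = -207
Solving the system yields a = -6, b = 2, c = -3.
So p(u) = -6u² + 2u - 3.
The constant term is -3.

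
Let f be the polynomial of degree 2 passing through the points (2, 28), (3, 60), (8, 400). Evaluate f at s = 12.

Using the Lagrange interpolation formula with nodes 2, 3, 8:
  L_0(s) = (s - 3)(s - 8) / 6
  L_1(s) = (s - 2)(s - 8) / -5
  L_2(s) = (s - 2)(s - 3) / 30
Then f(s) = 28·L_0(s) + 60·L_1(s) + 400·L_2(s).
Expanding and collecting terms gives f(s) = 6s^2 + 2s.
Evaluating at s = 12: f(12) = 888.

888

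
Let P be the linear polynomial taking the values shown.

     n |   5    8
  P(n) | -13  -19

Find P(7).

Write P(n) = an + b. Substituting each data point gives a linear system:
  5a + b = -13
  8a + b = -19
Solving the system yields a = -2, b = -3.
So P(n) = -2n - 3.
Then P(7) = -17.

-17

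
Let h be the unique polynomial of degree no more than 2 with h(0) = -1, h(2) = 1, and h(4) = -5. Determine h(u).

Using the Lagrange interpolation formula with nodes 0, 2, 4:
  L_0(u) = (u - 2)(u - 4) / 8
  L_1(u) = u(u - 4) / -4
  L_2(u) = u(u - 2) / 8
Then h(u) = -1·L_0(u) + 1·L_1(u) - 5·L_2(u).
Expanding and collecting terms gives h(u) = -u^2 + 3u - 1.
Check: h(4) = -5. ✓

h(u) = -u^2 + 3u - 1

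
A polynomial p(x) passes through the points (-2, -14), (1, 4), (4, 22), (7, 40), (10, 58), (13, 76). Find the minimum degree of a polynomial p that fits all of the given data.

1

Forward differences of the values at x = -2, 1, 4, 7, 10, 13:
  p  : -14  4  22  40  58  76
  Δ  : 18  18  18  18  18
  Δ^2: 0  0  0  0
  Δ^3: 0  0  0
  Δ^4: 0  0
  Δ^5: 0
The first differences are constant (18) and nonzero, while all higher differences vanish, so the minimal degree is 1.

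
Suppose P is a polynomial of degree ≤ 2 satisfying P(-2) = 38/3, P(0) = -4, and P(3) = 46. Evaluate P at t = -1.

-2/3

Using the Lagrange interpolation formula with nodes -2, 0, 3:
  L_0(t) = t(t - 3) / 10
  L_1(t) = (t + 2)(t - 3) / -6
  L_2(t) = (t + 2)t / 15
Then P(t) = 38/3·L_0(t) - 4·L_1(t) + 46·L_2(t).
Expanding and collecting terms gives P(t) = 5t^2 + (5/3)t - 4.
Evaluating at t = -1: P(-1) = -2/3.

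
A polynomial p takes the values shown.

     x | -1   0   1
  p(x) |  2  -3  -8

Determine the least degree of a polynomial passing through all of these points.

Forward differences of the values at x = -1, 0, 1:
  p  : 2  -3  -8
  Δ  : -5  -5
  Δ^2: 0
The first differences are constant (-5) and nonzero, while all higher differences vanish, so the minimal degree is 1.

1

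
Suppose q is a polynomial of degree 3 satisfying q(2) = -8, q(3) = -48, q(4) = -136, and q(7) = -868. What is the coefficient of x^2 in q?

Write q(x) = ax^3 + bx^2 + cx + d. Substituting each data point gives a linear system:
  8a + 4b + 2c + d = -8
  27a + 9b + 3c + d = -48
  64a + 16b + 4c + d = -136
  343a + 49b + 7c + d = -868
Solving the system yields a = -3, b = 3, c = 2, d = 0.
So q(x) = -3x³ + 3x² + 2x.
The coefficient of x^2 is 3.

3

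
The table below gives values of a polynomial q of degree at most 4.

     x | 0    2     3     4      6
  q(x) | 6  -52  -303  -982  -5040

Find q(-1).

Write q(x) = ax^4 + bx^3 + cx^2 + dx + e. Substituting each data point gives a linear system:
  e = 6
  16a + 8b + 4c + 2d + e = -52
  81a + 27b + 9c + 3d + e = -303
  256a + 64b + 16c + 4d + e = -982
  1296a + 216b + 36c + 6d + e = -5040
Solving the system yields a = -4, b = 1, c = -3, d = 5, e = 6.
So q(x) = -4x^4 + x^3 - 3x^2 + 5x + 6.
Then q(-1) = -7.

-7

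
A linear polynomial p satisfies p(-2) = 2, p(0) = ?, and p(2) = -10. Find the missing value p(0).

On equispaced nodes a degree-1 polynomial has vanishing second forward difference, so
  p(-2) - 2·p(0) + p(2) = 0.
Substituting the known values and solving for p(0):
  -2·p(0) = 8
  p(0) = -4.

-4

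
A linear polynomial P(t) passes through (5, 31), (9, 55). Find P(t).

P(t) = 6t + 1

Write P(t) = at + b. Substituting each data point gives a linear system:
  5a + b = 31
  9a + b = 55
Solving the system yields a = 6, b = 1.
So P(t) = 6t + 1.
Check: P(5) = 31. ✓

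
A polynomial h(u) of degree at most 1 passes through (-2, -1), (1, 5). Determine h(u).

Using the Lagrange interpolation formula with nodes -2, 1:
  L_0(u) = (u - 1) / -3
  L_1(u) = (u + 2) / 3
Then h(u) = -1·L_0(u) + 5·L_1(u).
Expanding and collecting terms gives h(u) = 2u + 3.
Check: h(1) = 5. ✓

h(u) = 2u + 3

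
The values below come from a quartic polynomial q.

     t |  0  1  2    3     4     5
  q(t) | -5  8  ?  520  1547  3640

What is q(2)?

115

The 5 known points determine the degree-4 polynomial uniquely.
Write q(t) = at^4 + bt^3 + ct^2 + dt + e. Substituting each data point gives a linear system:
  e = -5
  a + b + c + d + e = 8
  81a + 27b + 9c + 3d + e = 520
  256a + 64b + 16c + 4d + e = 1547
  625a + 125b + 25c + 5d + e = 3640
Solving the system yields a = 5, b = 4, c = 0, d = 4, e = -5.
So q(t) = 5t^4 + 4t^3 + 4t - 5.
Then q(2) = 115.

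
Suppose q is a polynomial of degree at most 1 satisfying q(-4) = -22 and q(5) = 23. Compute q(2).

8

Using the Lagrange interpolation formula with nodes -4, 5:
  L_0(x) = (x - 5) / -9
  L_1(x) = (x + 4) / 9
Then q(x) = -22·L_0(x) + 23·L_1(x).
Expanding and collecting terms gives q(x) = 5x - 2.
Evaluating at x = 2: q(2) = 8.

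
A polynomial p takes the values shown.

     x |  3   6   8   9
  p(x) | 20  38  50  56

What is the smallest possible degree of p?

1

Divided differences on the nodes 3, 6, 8, 9:
  order 0: 20  38  50  56
  order 1: 6  6  6
  order 2: 0  0
  order 3: 0
The order-1 divided differences are all 6 (nonzero) and every higher order vanishes, so the data lies on a polynomial of degree exactly 1.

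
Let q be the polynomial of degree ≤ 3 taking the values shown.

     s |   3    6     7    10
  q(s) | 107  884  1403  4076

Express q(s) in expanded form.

q(s) = 4s^3 + s^2 - 2s - 4

Write q(s) = as^3 + bs^2 + cs + d. Substituting each data point gives a linear system:
  27a + 9b + 3c + d = 107
  216a + 36b + 6c + d = 884
  343a + 49b + 7c + d = 1403
  1000a + 100b + 10c + d = 4076
Solving the system yields a = 4, b = 1, c = -2, d = -4.
So q(s) = 4s^3 + s^2 - 2s - 4.
Check: q(7) = 1403. ✓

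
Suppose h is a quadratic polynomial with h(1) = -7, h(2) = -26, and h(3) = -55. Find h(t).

Write h(t) = at^2 + bt + c. Substituting each data point gives a linear system:
  a + b + c = -7
  4a + 2b + c = -26
  9a + 3b + c = -55
Solving the system yields a = -5, b = -4, c = 2.
So h(t) = -5t^2 - 4t + 2.
Check: h(3) = -55. ✓

h(t) = -5t^2 - 4t + 2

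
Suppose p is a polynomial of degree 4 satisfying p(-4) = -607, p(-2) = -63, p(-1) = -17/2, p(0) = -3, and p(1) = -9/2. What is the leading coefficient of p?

Write p(x) = ax^4 + bx^3 + cx^2 + dx + e. Substituting each data point gives a linear system:
  256a - 64b + 16c - 4d + e = -607
  16a - 8b + 4c - 2d + e = -63
  a - b + c - d + e = -17/2
  e = -3
  a + b + c + d + e = -9/2
Solving the system yields a = -1, b = 5, c = -5/2, d = -3, e = -3.
So p(x) = -x^4 + 5x^3 - (5/2)x^2 - 3x - 3.
The leading coefficient is -1.

-1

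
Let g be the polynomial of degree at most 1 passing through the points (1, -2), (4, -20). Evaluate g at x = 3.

Write g(x) = ax + b. Substituting each data point gives a linear system:
  a + b = -2
  4a + b = -20
Solving the system yields a = -6, b = 4.
So g(x) = -6x + 4.
Then g(3) = -14.

-14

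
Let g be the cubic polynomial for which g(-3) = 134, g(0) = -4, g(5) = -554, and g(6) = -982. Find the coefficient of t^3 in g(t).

-5

Write g(t) = at^3 + bt^2 + ct + d. Substituting each data point gives a linear system:
  -27a + 9b - 3c + d = 134
  d = -4
  125a + 25b + 5c + d = -554
  216a + 36b + 6c + d = -982
Solving the system yields a = -5, b = 2, c = 5, d = -4.
So g(t) = -5t³ + 2t² + 5t - 4.
The leading coefficient is -5.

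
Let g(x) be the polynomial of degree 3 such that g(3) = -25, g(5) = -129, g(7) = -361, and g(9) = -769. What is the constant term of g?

Write g(x) = ax^3 + bx^2 + cx + d. Substituting each data point gives a linear system:
  27a + 9b + 3c + d = -25
  125a + 25b + 5c + d = -129
  343a + 49b + 7c + d = -361
  729a + 81b + 9c + d = -769
Solving the system yields a = -1, b = -1, c = 5, d = -4.
So g(x) = -x^3 - x^2 + 5x - 4.
The constant term is -4.

-4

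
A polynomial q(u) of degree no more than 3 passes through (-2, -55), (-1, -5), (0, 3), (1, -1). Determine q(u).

q(u) = 5u^3 - 6u^2 - 3u + 3

Write q(u) = au^3 + bu^2 + cu + d. Substituting each data point gives a linear system:
  -8a + 4b - 2c + d = -55
  -a + b - c + d = -5
  d = 3
  a + b + c + d = -1
Solving the system yields a = 5, b = -6, c = -3, d = 3.
So q(u) = 5u^3 - 6u^2 - 3u + 3.
Check: q(1) = -1. ✓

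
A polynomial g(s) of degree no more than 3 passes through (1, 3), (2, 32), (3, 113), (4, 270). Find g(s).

g(s) = 4s^3 + 2s^2 - 5s + 2

Using the Lagrange interpolation formula with nodes 1, 2, 3, 4:
  L_0(s) = (s - 2)(s - 3)(s - 4) / -6
  L_1(s) = (s - 1)(s - 3)(s - 4) / 2
  L_2(s) = (s - 1)(s - 2)(s - 4) / -2
  L_3(s) = (s - 1)(s - 2)(s - 3) / 6
Then g(s) = 3·L_0(s) + 32·L_1(s) + 113·L_2(s) + 270·L_3(s).
Expanding and collecting terms gives g(s) = 4s³ + 2s² - 5s + 2.
Check: g(2) = 32. ✓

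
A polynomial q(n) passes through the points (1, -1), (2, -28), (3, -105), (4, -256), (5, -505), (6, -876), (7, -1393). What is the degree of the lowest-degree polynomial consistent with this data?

Forward differences of the values at n = 1, 2, 3, 4, 5, 6, 7:
  q  : -1  -28  -105  -256  -505  -876  -1393
  Δ  : -27  -77  -151  -249  -371  -517
  Δ^2: -50  -74  -98  -122  -146
  Δ^3: -24  -24  -24  -24
  Δ^4: 0  0  0
  Δ^5: 0  0
  Δ^6: 0
The third differences are constant (-24) and nonzero, while all higher differences vanish, so the minimal degree is 3.

3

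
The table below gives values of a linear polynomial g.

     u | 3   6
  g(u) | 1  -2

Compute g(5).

Write g(u) = au + b. Substituting each data point gives a linear system:
  3a + b = 1
  6a + b = -2
Solving the system yields a = -1, b = 4.
So g(u) = -u + 4.
Then g(5) = -1.

-1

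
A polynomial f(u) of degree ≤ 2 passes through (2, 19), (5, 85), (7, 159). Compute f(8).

205

Using the Lagrange interpolation formula with nodes 2, 5, 7:
  L_0(u) = (u - 5)(u - 7) / 15
  L_1(u) = (u - 2)(u - 7) / -6
  L_2(u) = (u - 2)(u - 5) / 10
Then f(u) = 19·L_0(u) + 85·L_1(u) + 159·L_2(u).
Expanding and collecting terms gives f(u) = 3u^2 + u + 5.
Evaluating at u = 8: f(8) = 205.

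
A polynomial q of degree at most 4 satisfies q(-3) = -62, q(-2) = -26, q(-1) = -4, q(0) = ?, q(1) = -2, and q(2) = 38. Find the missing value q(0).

On equispaced nodes a degree-4 polynomial has vanishing fifth forward difference, so
  - q(-3) + 5·q(-2) - 10·q(-1) + 10·q(0) - 5·q(1) + q(2) = 0.
Substituting the known values and solving for q(0):
  10·q(0) = -20
  q(0) = -2.

-2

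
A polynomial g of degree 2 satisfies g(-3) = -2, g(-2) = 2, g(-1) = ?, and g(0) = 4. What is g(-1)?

The 3 known points determine the degree-2 polynomial uniquely.
Write g(n) = an^2 + bn + c. Substituting each data point gives a linear system:
  9a - 3b + c = -2
  4a - 2b + c = 2
  c = 4
Solving the system yields a = -1, b = -1, c = 4.
So g(n) = -n^2 - n + 4.
Then g(-1) = 4.

4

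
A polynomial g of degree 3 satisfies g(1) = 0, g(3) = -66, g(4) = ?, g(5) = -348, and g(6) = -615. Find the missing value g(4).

-171

The 4 known points determine the degree-3 polynomial uniquely.
Write g(t) = at^3 + bt^2 + ct + d. Substituting each data point gives a linear system:
  a + b + c + d = 0
  27a + 9b + 3c + d = -66
  125a + 25b + 5c + d = -348
  216a + 36b + 6c + d = -615
Solving the system yields a = -3, b = 0, c = 6, d = -3.
So g(t) = -3t³ + 6t - 3.
Then g(4) = -171.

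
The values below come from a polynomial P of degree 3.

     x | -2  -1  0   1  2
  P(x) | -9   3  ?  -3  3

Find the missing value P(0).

On equispaced nodes a degree-3 polynomial has vanishing fourth forward difference, so
  P(-2) - 4·P(-1) + 6·P(0) - 4·P(1) + P(2) = 0.
Substituting the known values and solving for P(0):
  6·P(0) = 6
  P(0) = 1.

1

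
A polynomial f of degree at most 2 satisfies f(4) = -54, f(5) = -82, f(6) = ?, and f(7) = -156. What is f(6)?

-116

On equispaced nodes a degree-2 polynomial has vanishing third forward difference, so
  - f(4) + 3·f(5) - 3·f(6) + f(7) = 0.
Substituting the known values and solving for f(6):
  -3·f(6) = 348
  f(6) = -116.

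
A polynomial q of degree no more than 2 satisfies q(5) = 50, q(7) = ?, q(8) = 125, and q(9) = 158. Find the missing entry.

The 3 known points determine the degree-2 polynomial uniquely.
Write q(n) = an^2 + bn + c. Substituting each data point gives a linear system:
  25a + 5b + c = 50
  64a + 8b + c = 125
  81a + 9b + c = 158
Solving the system yields a = 2, b = -1, c = 5.
So q(n) = 2n^2 - n + 5.
Then q(7) = 96.

96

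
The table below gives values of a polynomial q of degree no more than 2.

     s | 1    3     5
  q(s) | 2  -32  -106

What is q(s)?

q(s) = -5s^2 + 3s + 4

Write q(s) = as^2 + bs + c. Substituting each data point gives a linear system:
  a + b + c = 2
  9a + 3b + c = -32
  25a + 5b + c = -106
Solving the system yields a = -5, b = 3, c = 4.
So q(s) = -5s² + 3s + 4.
Check: q(3) = -32. ✓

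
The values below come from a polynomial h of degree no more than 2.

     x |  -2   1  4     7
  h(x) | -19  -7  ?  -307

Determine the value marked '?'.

-103

The 3 known points determine the degree-2 polynomial uniquely.
Write h(x) = ax^2 + bx + c. Substituting each data point gives a linear system:
  4a - 2b + c = -19
  a + b + c = -7
  49a + 7b + c = -307
Solving the system yields a = -6, b = -2, c = 1.
So h(x) = -6x^2 - 2x + 1.
Then h(4) = -103.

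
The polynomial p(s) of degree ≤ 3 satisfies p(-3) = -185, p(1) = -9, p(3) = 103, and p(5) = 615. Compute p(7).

Using the Lagrange interpolation formula with nodes -3, 1, 3, 5:
  L_0(s) = (s - 1)(s - 3)(s - 5) / -192
  L_1(s) = (s + 3)(s - 3)(s - 5) / 32
  L_2(s) = (s + 3)(s - 1)(s - 5) / -24
  L_3(s) = (s + 3)(s - 1)(s - 3) / 64
Then p(s) = -185·L_0(s) - 9·L_1(s) + 103·L_2(s) + 615·L_3(s).
Expanding and collecting terms gives p(s) = 6s^3 - 4s^2 - 6s - 5.
Evaluating at s = 7: p(7) = 1815.

1815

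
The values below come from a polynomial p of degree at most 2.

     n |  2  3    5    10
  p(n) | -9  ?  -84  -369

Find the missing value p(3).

-26

The 3 known points determine the degree-2 polynomial uniquely.
Write p(n) = an^2 + bn + c. Substituting each data point gives a linear system:
  4a + 2b + c = -9
  25a + 5b + c = -84
  100a + 10b + c = -369
Solving the system yields a = -4, b = 3, c = 1.
So p(n) = -4n^2 + 3n + 1.
Then p(3) = -26.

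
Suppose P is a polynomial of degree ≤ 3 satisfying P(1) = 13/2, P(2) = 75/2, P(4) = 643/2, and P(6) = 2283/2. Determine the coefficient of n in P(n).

Write P(n) = an^3 + bn^2 + cn + d. Substituting each data point gives a linear system:
  a + b + c + d = 13/2
  8a + 4b + 2c + d = 75/2
  64a + 16b + 4c + d = 643/2
  216a + 36b + 6c + d = 2283/2
Solving the system yields a = 6, b = -5, c = 4, d = 3/2.
So P(n) = 6n³ - 5n² + 4n + 3/2.
The coefficient of n is 4.

4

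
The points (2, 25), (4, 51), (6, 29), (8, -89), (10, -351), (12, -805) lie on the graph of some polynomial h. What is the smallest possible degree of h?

Forward differences of the values at x = 2, 4, 6, 8, 10, 12:
  h  : 25  51  29  -89  -351  -805
  Δ  : 26  -22  -118  -262  -454
  Δ^2: -48  -96  -144  -192
  Δ^3: -48  -48  -48
  Δ^4: 0  0
  Δ^5: 0
The third differences are constant (-48) and nonzero, while all higher differences vanish, so the minimal degree is 3.

3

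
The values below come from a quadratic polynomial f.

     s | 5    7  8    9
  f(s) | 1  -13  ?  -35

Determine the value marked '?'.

The 3 known points determine the degree-2 polynomial uniquely.
Write f(s) = as^2 + bs + c. Substituting each data point gives a linear system:
  25a + 5b + c = 1
  49a + 7b + c = -13
  81a + 9b + c = -35
Solving the system yields a = -1, b = 5, c = 1.
So f(s) = -s^2 + 5s + 1.
Then f(8) = -23.

-23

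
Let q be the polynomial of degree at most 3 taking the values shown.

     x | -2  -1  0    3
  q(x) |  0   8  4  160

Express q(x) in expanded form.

q(x) = 4x^3 + 6x^2 - 2x + 4

Write q(x) = ax^3 + bx^2 + cx + d. Substituting each data point gives a linear system:
  -8a + 4b - 2c + d = 0
  -a + b - c + d = 8
  d = 4
  27a + 9b + 3c + d = 160
Solving the system yields a = 4, b = 6, c = -2, d = 4.
So q(x) = 4x^3 + 6x^2 - 2x + 4.
Check: q(-1) = 8. ✓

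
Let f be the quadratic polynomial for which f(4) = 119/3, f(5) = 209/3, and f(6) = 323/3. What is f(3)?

53/3

Forward differences of the values at t = 4, 5, 6:
  f  : 119/3  209/3  323/3
  Δ  : 30  38
  Δ^2: 8
The second differences are constant, confirming degree 2.
Interpolating (Newton forward form) and evaluating at t = 3 gives f(3) = 53/3.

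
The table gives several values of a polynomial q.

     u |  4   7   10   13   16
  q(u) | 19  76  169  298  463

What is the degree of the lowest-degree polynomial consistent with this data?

Forward differences of the values at u = 4, 7, 10, 13, 16:
  q  : 19  76  169  298  463
  Δ  : 57  93  129  165
  Δ^2: 36  36  36
  Δ^3: 0  0
  Δ^4: 0
The second differences are constant (36) and nonzero, while all higher differences vanish, so the minimal degree is 2.

2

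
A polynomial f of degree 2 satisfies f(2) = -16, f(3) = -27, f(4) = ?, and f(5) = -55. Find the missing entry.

-40

The 3 known points determine the degree-2 polynomial uniquely.
Write f(u) = au^2 + bu + c. Substituting each data point gives a linear system:
  4a + 2b + c = -16
  9a + 3b + c = -27
  25a + 5b + c = -55
Solving the system yields a = -1, b = -6, c = 0.
So f(u) = -u² - 6u.
Then f(4) = -40.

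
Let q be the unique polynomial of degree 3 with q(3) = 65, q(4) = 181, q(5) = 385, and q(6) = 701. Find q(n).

q(n) = 4n^3 - 4n^2 - 4n + 5

Using the Lagrange interpolation formula with nodes 3, 4, 5, 6:
  L_0(n) = (n - 4)(n - 5)(n - 6) / -6
  L_1(n) = (n - 3)(n - 5)(n - 6) / 2
  L_2(n) = (n - 3)(n - 4)(n - 6) / -2
  L_3(n) = (n - 3)(n - 4)(n - 5) / 6
Then q(n) = 65·L_0(n) + 181·L_1(n) + 385·L_2(n) + 701·L_3(n).
Expanding and collecting terms gives q(n) = 4n³ - 4n² - 4n + 5.
Check: q(5) = 385. ✓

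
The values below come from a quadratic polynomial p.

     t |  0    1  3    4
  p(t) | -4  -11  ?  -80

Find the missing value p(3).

The 3 known points determine the degree-2 polynomial uniquely.
Write p(t) = at^2 + bt + c. Substituting each data point gives a linear system:
  c = -4
  a + b + c = -11
  16a + 4b + c = -80
Solving the system yields a = -4, b = -3, c = -4.
So p(t) = -4t^2 - 3t - 4.
Then p(3) = -49.

-49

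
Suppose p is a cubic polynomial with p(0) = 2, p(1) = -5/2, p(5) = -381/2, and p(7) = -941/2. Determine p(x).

Write p(x) = ax^3 + bx^2 + cx + d. Substituting each data point gives a linear system:
  d = 2
  a + b + c + d = -5/2
  125a + 25b + 5c + d = -381/2
  343a + 49b + 7c + d = -941/2
Solving the system yields a = -1, b = -5/2, c = -1, d = 2.
So p(x) = -x³ - (5/2)x² - x + 2.
Check: p(1) = -5/2. ✓

p(x) = -x^3 - (5/2)x^2 - x + 2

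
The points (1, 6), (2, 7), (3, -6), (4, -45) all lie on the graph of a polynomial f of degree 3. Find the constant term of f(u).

3

Write f(u) = au^3 + bu^2 + cu + d. Substituting each data point gives a linear system:
  a + b + c + d = 6
  8a + 4b + 2c + d = 7
  27a + 9b + 3c + d = -6
  64a + 16b + 4c + d = -45
Solving the system yields a = -2, b = 5, c = 0, d = 3.
So f(u) = -2u^3 + 5u^2 + 3.
The constant term is 3.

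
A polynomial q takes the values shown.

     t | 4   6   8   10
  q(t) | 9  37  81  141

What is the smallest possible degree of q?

Forward differences of the values at t = 4, 6, 8, 10:
  q  : 9  37  81  141
  Δ  : 28  44  60
  Δ^2: 16  16
  Δ^3: 0
The second differences are constant (16) and nonzero, while all higher differences vanish, so the minimal degree is 2.

2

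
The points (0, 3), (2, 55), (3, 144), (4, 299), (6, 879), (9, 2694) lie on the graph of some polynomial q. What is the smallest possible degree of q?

Divided differences on the nodes 0, 2, 3, 4, 6, 9:
  order 0: 3  55  144  299  879  2694
  order 1: 26  89  155  290  605
  order 2: 21  33  45  63
  order 3: 3  3  3
  order 4: 0  0
  order 5: 0
The order-3 divided differences are all 3 (nonzero) and every higher order vanishes, so the data lies on a polynomial of degree exactly 3.

3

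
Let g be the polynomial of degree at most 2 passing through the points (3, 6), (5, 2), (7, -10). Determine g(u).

Using the Lagrange interpolation formula with nodes 3, 5, 7:
  L_0(u) = (u - 5)(u - 7) / 8
  L_1(u) = (u - 3)(u - 7) / -4
  L_2(u) = (u - 3)(u - 5) / 8
Then g(u) = 6·L_0(u) + 2·L_1(u) - 10·L_2(u).
Expanding and collecting terms gives g(u) = -u² + 6u - 3.
Check: g(5) = 2. ✓

g(u) = -u^2 + 6u - 3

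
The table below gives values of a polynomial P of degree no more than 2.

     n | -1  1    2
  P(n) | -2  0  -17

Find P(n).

P(n) = -6n^2 + n + 5

Write P(n) = an^2 + bn + c. Substituting each data point gives a linear system:
  a - b + c = -2
  a + b + c = 0
  4a + 2b + c = -17
Solving the system yields a = -6, b = 1, c = 5.
So P(n) = -6n^2 + n + 5.
Check: P(2) = -17. ✓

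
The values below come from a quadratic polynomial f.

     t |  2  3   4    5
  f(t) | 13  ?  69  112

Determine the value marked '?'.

36

On equispaced nodes a degree-2 polynomial has vanishing third forward difference, so
  - f(2) + 3·f(3) - 3·f(4) + f(5) = 0.
Substituting the known values and solving for f(3):
  3·f(3) = 108
  f(3) = 36.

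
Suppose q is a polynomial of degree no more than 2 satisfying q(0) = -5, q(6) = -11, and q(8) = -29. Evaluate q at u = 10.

Write q(u) = au^2 + bu + c. Substituting each data point gives a linear system:
  c = -5
  36a + 6b + c = -11
  64a + 8b + c = -29
Solving the system yields a = -1, b = 5, c = -5.
So q(u) = -u² + 5u - 5.
Then q(10) = -55.

-55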